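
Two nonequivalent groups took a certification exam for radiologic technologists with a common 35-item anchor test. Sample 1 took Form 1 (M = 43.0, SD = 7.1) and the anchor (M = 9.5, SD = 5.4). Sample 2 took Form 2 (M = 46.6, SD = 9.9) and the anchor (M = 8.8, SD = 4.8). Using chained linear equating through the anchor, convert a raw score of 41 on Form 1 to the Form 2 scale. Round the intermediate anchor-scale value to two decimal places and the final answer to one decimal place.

Form 1 → anchor (Sample 1): v = (5.4/7.1)(41 − 43.0) + 9.5 = 7.98
anchor → Form 2 (Sample 2): y = (9.9/4.8)(7.98 − 8.8) + 46.6 = 44.9

44.9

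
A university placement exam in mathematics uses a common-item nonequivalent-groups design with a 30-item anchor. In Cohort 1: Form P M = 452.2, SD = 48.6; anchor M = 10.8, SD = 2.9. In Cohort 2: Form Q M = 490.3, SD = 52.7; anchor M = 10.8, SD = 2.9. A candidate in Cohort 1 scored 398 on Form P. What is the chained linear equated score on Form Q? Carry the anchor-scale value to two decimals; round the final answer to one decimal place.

Form P → anchor (Cohort 1): v = (2.9/48.6)(398 − 452.2) + 10.8 = 7.57
anchor → Form Q (Cohort 2): y = (52.7/2.9)(7.57 − 10.8) + 490.3 = 431.6

431.6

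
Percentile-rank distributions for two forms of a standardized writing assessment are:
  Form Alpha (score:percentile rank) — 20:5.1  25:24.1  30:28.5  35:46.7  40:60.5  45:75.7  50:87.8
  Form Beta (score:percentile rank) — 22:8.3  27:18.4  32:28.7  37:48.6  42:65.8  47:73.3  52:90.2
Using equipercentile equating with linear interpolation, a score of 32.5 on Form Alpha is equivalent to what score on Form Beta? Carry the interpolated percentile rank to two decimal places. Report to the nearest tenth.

34.2

PR of 32.5 on Form Alpha: 28.5 + (32.5 − 30)/(35 − 30) × (46.7 − 28.5) = 37.60
On Form Beta, PR 37.60 falls between score 32 (PR 28.7) and 37 (PR 48.6).
Interpolate: 32 + (37.60 − 28.7)/(48.6 − 28.7) × (37 − 32) = 34.2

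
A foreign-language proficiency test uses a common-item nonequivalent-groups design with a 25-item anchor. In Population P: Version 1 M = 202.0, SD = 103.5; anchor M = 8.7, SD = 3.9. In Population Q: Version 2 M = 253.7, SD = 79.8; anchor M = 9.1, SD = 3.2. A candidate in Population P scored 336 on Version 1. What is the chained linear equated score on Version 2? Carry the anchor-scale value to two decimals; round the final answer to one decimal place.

369.7

Version 1 → anchor (Population P): v = (3.9/103.5)(336 − 202.0) + 8.7 = 13.75
anchor → Version 2 (Population Q): y = (79.8/3.2)(13.75 − 9.1) + 253.7 = 369.7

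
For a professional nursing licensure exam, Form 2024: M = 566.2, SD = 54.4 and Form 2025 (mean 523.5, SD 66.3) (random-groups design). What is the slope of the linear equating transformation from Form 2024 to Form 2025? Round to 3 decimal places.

A = SD_Y / SD_X = 66.3 / 54.4 = 1.219

1.219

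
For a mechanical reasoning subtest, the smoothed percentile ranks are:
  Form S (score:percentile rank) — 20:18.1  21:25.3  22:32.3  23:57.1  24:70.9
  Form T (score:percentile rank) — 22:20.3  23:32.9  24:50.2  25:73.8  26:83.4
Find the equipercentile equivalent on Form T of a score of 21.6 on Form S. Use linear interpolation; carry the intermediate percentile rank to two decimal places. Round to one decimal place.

PR of 21.6 on Form S: 25.3 + (21.6 − 21)/(22 − 21) × (32.3 − 25.3) = 29.50
On Form T, PR 29.50 falls between score 22 (PR 20.3) and 23 (PR 32.9).
Interpolate: 22 + (29.50 − 20.3)/(32.9 − 20.3) × (23 − 22) = 22.7

22.7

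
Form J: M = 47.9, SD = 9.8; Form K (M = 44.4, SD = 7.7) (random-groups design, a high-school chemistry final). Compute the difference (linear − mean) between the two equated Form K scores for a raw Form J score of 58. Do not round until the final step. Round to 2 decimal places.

-2.16

Mean-equated: 58 + (44.4 − 47.9) = 54.50
Linear-equated: (7.7/9.8)(58 − 47.9) + 44.4 = 52.336
Difference = 52.336 − 54.50 = -2.16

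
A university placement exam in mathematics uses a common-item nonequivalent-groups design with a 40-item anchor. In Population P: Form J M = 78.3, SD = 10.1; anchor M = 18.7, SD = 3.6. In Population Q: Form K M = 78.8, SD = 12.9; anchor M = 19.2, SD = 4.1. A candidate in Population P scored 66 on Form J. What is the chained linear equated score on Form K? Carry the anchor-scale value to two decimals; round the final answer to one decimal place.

Form J → anchor (Population P): v = (3.6/10.1)(66 − 78.3) + 18.7 = 14.32
anchor → Form K (Population Q): y = (12.9/4.1)(14.32 − 19.2) + 78.8 = 63.4

63.4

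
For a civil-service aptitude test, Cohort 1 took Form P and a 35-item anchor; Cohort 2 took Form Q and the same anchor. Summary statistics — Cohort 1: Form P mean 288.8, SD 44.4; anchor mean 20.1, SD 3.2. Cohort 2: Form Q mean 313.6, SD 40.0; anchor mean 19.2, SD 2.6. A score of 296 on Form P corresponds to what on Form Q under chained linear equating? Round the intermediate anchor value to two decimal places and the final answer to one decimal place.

Form P → anchor (Cohort 1): v = (3.2/44.4)(296 − 288.8) + 20.1 = 20.62
anchor → Form Q (Cohort 2): y = (40.0/2.6)(20.62 − 19.2) + 313.6 = 335.4

335.4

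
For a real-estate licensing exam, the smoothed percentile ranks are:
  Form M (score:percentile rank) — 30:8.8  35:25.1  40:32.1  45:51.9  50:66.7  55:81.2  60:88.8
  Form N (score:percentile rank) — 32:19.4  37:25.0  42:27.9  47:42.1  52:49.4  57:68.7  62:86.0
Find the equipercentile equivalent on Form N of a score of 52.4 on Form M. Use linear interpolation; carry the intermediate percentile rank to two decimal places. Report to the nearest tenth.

58.4

PR of 52.4 on Form M: 66.7 + (52.4 − 50)/(55 − 50) × (81.2 − 66.7) = 73.66
On Form N, PR 73.66 falls between score 57 (PR 68.7) and 62 (PR 86.0).
Interpolate: 57 + (73.66 − 68.7)/(86.0 − 68.7) × (62 − 57) = 58.4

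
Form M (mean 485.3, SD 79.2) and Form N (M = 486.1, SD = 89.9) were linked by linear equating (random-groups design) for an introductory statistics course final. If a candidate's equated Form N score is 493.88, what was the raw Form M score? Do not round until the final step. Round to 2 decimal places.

Invert y = (SD_Y/SD_X)(x − M_X) + M_Y:
x = (SD_X/SD_Y)(y − M_Y) + M_X = (79.2/89.9)(493.88 − 486.1) + 485.3
x = 0.880979 × 7.780 + 485.3 = 492.15

492.15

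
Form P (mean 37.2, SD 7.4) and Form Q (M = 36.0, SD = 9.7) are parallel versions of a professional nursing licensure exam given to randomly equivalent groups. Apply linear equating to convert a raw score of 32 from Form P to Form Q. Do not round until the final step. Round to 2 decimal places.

29.18

Linear equating: y = (SD_Y/SD_X)(x − M_X) + M_Y
y = (9.7/7.4)(32 − 37.2) + 36.0
y = 1.310811 × -5.2 + 36.0 = -6.8162 + 36.0 = 29.18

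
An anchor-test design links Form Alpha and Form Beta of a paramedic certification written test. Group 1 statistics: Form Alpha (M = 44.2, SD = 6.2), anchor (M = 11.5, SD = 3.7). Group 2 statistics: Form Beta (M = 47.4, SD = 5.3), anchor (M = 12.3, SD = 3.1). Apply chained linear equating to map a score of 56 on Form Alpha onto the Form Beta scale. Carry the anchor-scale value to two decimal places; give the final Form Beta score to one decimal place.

Form Alpha → anchor (Group 1): v = (3.7/6.2)(56 − 44.2) + 11.5 = 18.54
anchor → Form Beta (Group 2): y = (5.3/3.1)(18.54 − 12.3) + 47.4 = 58.1

58.1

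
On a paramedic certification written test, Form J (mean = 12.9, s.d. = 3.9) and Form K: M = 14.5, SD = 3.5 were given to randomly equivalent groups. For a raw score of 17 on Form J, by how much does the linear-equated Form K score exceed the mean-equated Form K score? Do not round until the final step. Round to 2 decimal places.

Mean-equated: 17 + (14.5 − 12.9) = 18.60
Linear-equated: (3.5/3.9)(17 − 12.9) + 14.5 = 18.179
Difference = 18.179 − 18.60 = -0.42

-0.42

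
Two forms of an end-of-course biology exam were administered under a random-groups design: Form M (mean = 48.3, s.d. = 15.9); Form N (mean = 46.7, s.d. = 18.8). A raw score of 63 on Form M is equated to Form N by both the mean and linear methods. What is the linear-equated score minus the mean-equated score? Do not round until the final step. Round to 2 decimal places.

Mean-equated: 63 + (46.7 − 48.3) = 61.40
Linear-equated: (18.8/15.9)(63 − 48.3) + 46.7 = 64.081
Difference = 64.081 − 61.40 = 2.68

2.68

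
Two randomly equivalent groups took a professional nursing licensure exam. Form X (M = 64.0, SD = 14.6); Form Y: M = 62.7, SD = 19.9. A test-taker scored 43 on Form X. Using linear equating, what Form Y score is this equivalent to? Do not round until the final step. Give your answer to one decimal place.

34.1

Linear equating: y = (SD_Y/SD_X)(x − M_X) + M_Y
y = (19.9/14.6)(43 − 64.0) + 62.7
y = 1.363014 × -21.0 + 62.7 = -28.6233 + 62.7 = 34.1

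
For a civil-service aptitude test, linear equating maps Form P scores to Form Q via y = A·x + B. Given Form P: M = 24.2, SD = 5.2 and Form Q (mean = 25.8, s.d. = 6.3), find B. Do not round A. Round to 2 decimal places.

-3.52

A = SD_Y / SD_X = 6.3 / 5.2 = 1.211538
B = M_Y − A·M_X = 25.8 − 1.211538 × 24.2 = -3.52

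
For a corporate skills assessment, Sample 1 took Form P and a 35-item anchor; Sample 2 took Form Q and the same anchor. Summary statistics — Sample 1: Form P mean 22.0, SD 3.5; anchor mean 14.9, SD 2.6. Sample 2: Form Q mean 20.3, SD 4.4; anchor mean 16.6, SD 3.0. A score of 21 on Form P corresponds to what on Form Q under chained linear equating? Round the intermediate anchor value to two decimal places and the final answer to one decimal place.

Form P → anchor (Sample 1): v = (2.6/3.5)(21 − 22.0) + 14.9 = 14.16
anchor → Form Q (Sample 2): y = (4.4/3.0)(14.16 − 16.6) + 20.3 = 16.7

16.7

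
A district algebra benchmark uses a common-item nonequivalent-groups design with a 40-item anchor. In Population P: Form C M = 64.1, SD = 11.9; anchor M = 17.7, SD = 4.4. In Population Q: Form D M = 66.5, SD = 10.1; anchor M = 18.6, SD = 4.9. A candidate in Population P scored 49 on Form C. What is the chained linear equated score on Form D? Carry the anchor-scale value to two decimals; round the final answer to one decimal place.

Form C → anchor (Population P): v = (4.4/11.9)(49 − 64.1) + 17.7 = 12.12
anchor → Form D (Population Q): y = (10.1/4.9)(12.12 − 18.6) + 66.5 = 53.1

53.1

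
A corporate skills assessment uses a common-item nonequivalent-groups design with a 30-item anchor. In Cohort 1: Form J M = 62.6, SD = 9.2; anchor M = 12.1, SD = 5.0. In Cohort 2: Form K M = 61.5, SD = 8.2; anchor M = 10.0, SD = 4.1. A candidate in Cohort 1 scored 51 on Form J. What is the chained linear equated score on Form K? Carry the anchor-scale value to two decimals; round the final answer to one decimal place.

53.1

Form J → anchor (Cohort 1): v = (5.0/9.2)(51 − 62.6) + 12.1 = 5.80
anchor → Form K (Cohort 2): y = (8.2/4.1)(5.80 − 10.0) + 61.5 = 53.1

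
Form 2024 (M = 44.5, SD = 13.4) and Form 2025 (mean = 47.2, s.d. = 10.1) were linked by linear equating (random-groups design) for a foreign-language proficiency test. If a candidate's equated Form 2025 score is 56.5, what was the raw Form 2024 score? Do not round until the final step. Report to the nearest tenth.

Invert y = (SD_Y/SD_X)(x − M_X) + M_Y:
x = (SD_X/SD_Y)(y − M_Y) + M_X = (13.4/10.1)(56.5 − 47.2) + 44.5
x = 1.326733 × 9.300 + 44.5 = 56.8

56.8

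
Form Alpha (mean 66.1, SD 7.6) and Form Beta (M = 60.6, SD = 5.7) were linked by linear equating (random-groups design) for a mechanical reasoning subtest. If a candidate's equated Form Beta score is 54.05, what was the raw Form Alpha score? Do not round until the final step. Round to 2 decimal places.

57.37

Invert y = (SD_Y/SD_X)(x − M_X) + M_Y:
x = (SD_X/SD_Y)(y − M_Y) + M_X = (7.6/5.7)(54.05 − 60.6) + 66.1
x = 1.333333 × -6.550 + 66.1 = 57.37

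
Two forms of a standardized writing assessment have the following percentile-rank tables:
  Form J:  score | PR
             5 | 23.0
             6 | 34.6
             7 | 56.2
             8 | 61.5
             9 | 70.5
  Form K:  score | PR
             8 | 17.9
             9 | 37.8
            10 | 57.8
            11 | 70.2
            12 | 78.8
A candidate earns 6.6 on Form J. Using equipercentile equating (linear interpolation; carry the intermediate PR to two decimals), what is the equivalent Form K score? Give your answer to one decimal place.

9.5

PR of 6.6 on Form J: 34.6 + (6.6 − 6)/(7 − 6) × (56.2 − 34.6) = 47.56
On Form K, PR 47.56 falls between score 9 (PR 37.8) and 10 (PR 57.8).
Interpolate: 9 + (47.56 − 37.8)/(57.8 − 37.8) × (10 − 9) = 9.5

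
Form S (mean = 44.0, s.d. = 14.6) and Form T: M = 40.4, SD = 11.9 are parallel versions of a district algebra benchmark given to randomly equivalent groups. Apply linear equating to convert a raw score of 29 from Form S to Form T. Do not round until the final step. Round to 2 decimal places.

28.17

Linear equating: y = (SD_Y/SD_X)(x − M_X) + M_Y
y = (11.9/14.6)(29 − 44.0) + 40.4
y = 0.815068 × -15.0 + 40.4 = -12.2260 + 40.4 = 28.17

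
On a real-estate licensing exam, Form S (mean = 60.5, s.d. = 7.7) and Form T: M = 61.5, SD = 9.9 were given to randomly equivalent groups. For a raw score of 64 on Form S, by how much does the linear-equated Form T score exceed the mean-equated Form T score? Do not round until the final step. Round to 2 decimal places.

1.00

Mean-equated: 64 + (61.5 − 60.5) = 65.00
Linear-equated: (9.9/7.7)(64 − 60.5) + 61.5 = 66.000
Difference = 66.000 − 65.00 = 1.00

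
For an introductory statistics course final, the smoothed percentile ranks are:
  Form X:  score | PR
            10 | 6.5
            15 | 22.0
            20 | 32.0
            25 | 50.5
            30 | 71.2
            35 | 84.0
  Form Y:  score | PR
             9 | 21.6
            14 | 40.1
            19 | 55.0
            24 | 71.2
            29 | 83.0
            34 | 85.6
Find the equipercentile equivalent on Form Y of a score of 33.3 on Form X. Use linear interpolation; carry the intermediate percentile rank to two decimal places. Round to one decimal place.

27.6

PR of 33.3 on Form X: 71.2 + (33.3 − 30)/(35 − 30) × (84.0 − 71.2) = 79.65
On Form Y, PR 79.65 falls between score 24 (PR 71.2) and 29 (PR 83.0).
Interpolate: 24 + (79.65 − 71.2)/(83.0 − 71.2) × (29 − 24) = 27.6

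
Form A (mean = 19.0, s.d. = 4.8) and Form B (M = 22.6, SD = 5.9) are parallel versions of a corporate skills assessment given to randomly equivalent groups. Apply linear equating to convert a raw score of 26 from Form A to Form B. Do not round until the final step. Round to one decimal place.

Linear equating: y = (SD_Y/SD_X)(x − M_X) + M_Y
y = (5.9/4.8)(26 − 19.0) + 22.6
y = 1.229167 × 7.0 + 22.6 = 8.6042 + 22.6 = 31.2

31.2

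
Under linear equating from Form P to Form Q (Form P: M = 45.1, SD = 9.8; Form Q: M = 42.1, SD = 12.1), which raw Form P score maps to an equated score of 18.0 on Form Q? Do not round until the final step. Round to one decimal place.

25.6

Invert y = (SD_Y/SD_X)(x − M_X) + M_Y:
x = (SD_X/SD_Y)(y − M_Y) + M_X = (9.8/12.1)(18.0 − 42.1) + 45.1
x = 0.809917 × -24.100 + 45.1 = 25.6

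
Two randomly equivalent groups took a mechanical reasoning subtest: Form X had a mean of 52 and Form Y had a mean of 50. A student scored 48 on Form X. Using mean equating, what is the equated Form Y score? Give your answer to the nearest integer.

46

Mean equating: y = x + (M_Y − M_X) = 48 + (50 − 52) = 46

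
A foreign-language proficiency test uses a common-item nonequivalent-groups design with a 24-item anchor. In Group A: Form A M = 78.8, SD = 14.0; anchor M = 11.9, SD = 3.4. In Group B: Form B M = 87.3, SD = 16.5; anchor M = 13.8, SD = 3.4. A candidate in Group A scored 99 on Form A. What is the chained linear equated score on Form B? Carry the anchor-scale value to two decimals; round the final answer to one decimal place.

Form A → anchor (Group A): v = (3.4/14.0)(99 − 78.8) + 11.9 = 16.81
anchor → Form B (Group B): y = (16.5/3.4)(16.81 − 13.8) + 87.3 = 101.9

101.9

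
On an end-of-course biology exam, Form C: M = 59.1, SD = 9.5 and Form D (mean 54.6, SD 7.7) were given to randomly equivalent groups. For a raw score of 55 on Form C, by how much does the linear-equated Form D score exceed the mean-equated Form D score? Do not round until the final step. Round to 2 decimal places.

Mean-equated: 55 + (54.6 − 59.1) = 50.50
Linear-equated: (7.7/9.5)(55 − 59.1) + 54.6 = 51.277
Difference = 51.277 − 50.50 = 0.78

0.78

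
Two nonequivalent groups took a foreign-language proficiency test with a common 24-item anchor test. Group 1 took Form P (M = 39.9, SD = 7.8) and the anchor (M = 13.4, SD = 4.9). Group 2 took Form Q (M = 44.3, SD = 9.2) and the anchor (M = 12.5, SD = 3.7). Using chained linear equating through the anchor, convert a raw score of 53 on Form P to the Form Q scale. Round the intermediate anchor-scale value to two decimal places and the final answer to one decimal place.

67.0

Form P → anchor (Group 1): v = (4.9/7.8)(53 − 39.9) + 13.4 = 21.63
anchor → Form Q (Group 2): y = (9.2/3.7)(21.63 − 12.5) + 44.3 = 67.0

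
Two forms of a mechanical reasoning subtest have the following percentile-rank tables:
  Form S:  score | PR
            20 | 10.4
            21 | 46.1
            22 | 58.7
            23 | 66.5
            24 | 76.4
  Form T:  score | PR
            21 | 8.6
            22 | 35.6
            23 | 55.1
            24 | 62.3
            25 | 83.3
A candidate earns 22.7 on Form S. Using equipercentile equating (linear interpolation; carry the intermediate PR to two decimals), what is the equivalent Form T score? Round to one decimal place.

24.1

PR of 22.7 on Form S: 58.7 + (22.7 − 22)/(23 − 22) × (66.5 − 58.7) = 64.16
On Form T, PR 64.16 falls between score 24 (PR 62.3) and 25 (PR 83.3).
Interpolate: 24 + (64.16 − 62.3)/(83.3 − 62.3) × (25 − 24) = 24.1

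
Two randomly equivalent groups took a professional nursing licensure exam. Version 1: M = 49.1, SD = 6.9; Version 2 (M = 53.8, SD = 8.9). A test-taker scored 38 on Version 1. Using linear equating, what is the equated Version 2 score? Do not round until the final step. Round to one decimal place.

Linear equating: y = (SD_Y/SD_X)(x − M_X) + M_Y
y = (8.9/6.9)(38 − 49.1) + 53.8
y = 1.289855 × -11.1 + 53.8 = -14.3174 + 53.8 = 39.5

39.5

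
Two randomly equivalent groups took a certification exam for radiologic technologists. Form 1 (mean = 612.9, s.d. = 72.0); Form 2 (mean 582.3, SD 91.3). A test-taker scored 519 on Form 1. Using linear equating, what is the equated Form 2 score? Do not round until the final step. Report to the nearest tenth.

Linear equating: y = (SD_Y/SD_X)(x − M_X) + M_Y
y = (91.3/72.0)(519 − 612.9) + 582.3
y = 1.268056 × -93.9 + 582.3 = -119.0704 + 582.3 = 463.2

463.2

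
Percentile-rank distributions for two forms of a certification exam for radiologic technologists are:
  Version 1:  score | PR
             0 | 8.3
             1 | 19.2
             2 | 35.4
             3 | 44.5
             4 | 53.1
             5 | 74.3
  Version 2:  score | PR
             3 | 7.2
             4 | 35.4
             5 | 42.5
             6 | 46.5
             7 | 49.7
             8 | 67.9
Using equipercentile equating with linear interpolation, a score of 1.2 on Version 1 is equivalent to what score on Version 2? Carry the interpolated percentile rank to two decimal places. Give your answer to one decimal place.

PR of 1.2 on Version 1: 19.2 + (1.2 − 1)/(2 − 1) × (35.4 − 19.2) = 22.44
On Version 2, PR 22.44 falls between score 3 (PR 7.2) and 4 (PR 35.4).
Interpolate: 3 + (22.44 − 7.2)/(35.4 − 7.2) × (4 − 3) = 3.5

3.5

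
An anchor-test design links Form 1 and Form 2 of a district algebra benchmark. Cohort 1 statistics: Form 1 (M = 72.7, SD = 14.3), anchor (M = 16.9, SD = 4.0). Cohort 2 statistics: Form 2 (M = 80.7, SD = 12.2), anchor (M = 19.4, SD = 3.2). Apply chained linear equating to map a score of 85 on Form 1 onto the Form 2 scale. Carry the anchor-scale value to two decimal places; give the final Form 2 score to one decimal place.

Form 1 → anchor (Cohort 1): v = (4.0/14.3)(85 − 72.7) + 16.9 = 20.34
anchor → Form 2 (Cohort 2): y = (12.2/3.2)(20.34 − 19.4) + 80.7 = 84.3

84.3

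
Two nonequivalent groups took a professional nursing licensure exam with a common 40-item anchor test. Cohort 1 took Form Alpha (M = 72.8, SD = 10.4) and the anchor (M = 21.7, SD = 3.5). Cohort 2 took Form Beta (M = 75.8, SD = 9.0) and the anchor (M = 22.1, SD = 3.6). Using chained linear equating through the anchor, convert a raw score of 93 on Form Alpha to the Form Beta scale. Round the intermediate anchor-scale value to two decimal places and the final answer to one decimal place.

Form Alpha → anchor (Cohort 1): v = (3.5/10.4)(93 − 72.8) + 21.7 = 28.50
anchor → Form Beta (Cohort 2): y = (9.0/3.6)(28.50 − 22.1) + 75.8 = 91.8

91.8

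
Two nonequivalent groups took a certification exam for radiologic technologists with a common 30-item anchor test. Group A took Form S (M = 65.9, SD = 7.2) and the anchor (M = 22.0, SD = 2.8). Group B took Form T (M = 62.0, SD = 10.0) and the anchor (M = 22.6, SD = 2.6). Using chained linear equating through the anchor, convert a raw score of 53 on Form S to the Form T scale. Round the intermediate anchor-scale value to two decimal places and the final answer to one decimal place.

40.4

Form S → anchor (Group A): v = (2.8/7.2)(53 − 65.9) + 22.0 = 16.98
anchor → Form T (Group B): y = (10.0/2.6)(16.98 − 22.6) + 62.0 = 40.4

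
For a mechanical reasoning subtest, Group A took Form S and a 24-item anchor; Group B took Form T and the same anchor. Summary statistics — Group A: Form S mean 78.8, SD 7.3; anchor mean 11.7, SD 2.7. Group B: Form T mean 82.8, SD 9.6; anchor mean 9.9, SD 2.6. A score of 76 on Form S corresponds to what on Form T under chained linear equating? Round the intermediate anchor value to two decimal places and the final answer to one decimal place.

Form S → anchor (Group A): v = (2.7/7.3)(76 − 78.8) + 11.7 = 10.66
anchor → Form T (Group B): y = (9.6/2.6)(10.66 − 9.9) + 82.8 = 85.6

85.6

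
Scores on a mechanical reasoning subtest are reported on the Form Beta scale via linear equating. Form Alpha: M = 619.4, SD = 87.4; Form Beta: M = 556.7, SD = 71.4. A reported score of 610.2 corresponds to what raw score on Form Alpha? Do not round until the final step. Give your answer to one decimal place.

Invert y = (SD_Y/SD_X)(x − M_X) + M_Y:
x = (SD_X/SD_Y)(y − M_Y) + M_X = (87.4/71.4)(610.2 − 556.7) + 619.4
x = 1.224090 × 53.500 + 619.4 = 684.9

684.9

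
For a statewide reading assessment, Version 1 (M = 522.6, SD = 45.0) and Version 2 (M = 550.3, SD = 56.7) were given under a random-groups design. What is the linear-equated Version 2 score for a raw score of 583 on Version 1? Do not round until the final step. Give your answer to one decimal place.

626.4

Linear equating: y = (SD_Y/SD_X)(x − M_X) + M_Y
y = (56.7/45.0)(583 − 522.6) + 550.3
y = 1.260000 × 60.4 + 550.3 = 76.1040 + 550.3 = 626.4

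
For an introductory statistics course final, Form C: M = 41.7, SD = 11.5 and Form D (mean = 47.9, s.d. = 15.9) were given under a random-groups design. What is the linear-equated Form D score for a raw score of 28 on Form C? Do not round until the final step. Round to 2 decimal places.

28.96

Linear equating: y = (SD_Y/SD_X)(x − M_X) + M_Y
y = (15.9/11.5)(28 − 41.7) + 47.9
y = 1.382609 × -13.7 + 47.9 = -18.9417 + 47.9 = 28.96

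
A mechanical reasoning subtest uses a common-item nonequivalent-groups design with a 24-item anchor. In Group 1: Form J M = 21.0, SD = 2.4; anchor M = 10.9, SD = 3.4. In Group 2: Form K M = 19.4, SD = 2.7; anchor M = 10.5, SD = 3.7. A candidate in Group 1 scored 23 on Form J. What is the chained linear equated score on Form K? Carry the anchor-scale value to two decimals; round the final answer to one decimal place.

Form J → anchor (Group 1): v = (3.4/2.4)(23 − 21.0) + 10.9 = 13.73
anchor → Form K (Group 2): y = (2.7/3.7)(13.73 − 10.5) + 19.4 = 21.8

21.8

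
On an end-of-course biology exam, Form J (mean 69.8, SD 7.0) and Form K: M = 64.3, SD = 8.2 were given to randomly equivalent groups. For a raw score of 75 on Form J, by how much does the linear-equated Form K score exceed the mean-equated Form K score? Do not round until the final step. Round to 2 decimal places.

Mean-equated: 75 + (64.3 − 69.8) = 69.50
Linear-equated: (8.2/7.0)(75 − 69.8) + 64.3 = 70.391
Difference = 70.391 − 69.50 = 0.89

0.89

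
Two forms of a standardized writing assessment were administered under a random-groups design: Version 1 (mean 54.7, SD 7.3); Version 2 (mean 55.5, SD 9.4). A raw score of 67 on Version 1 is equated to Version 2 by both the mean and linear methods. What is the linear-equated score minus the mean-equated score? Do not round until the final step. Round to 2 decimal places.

3.54

Mean-equated: 67 + (55.5 − 54.7) = 67.80
Linear-equated: (9.4/7.3)(67 − 54.7) + 55.5 = 71.338
Difference = 71.338 − 67.80 = 3.54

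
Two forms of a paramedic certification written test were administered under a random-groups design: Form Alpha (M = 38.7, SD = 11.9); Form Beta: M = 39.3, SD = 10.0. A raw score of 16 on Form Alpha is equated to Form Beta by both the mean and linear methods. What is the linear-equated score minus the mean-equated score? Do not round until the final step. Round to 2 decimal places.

Mean-equated: 16 + (39.3 − 38.7) = 16.60
Linear-equated: (10.0/11.9)(16 − 38.7) + 39.3 = 20.224
Difference = 20.224 − 16.60 = 3.62

3.62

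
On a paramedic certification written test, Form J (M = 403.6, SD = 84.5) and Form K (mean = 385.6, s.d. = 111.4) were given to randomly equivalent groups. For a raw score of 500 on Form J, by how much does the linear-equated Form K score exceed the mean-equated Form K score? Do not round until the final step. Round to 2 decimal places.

Mean-equated: 500 + (385.6 − 403.6) = 482.00
Linear-equated: (111.4/84.5)(500 − 403.6) + 385.6 = 512.688
Difference = 512.688 − 482.00 = 30.69

30.69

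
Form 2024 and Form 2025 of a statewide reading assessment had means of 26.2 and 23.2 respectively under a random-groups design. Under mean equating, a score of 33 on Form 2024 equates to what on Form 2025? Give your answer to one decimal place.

30.0

Mean equating: y = x + (M_Y − M_X) = 33 + (23.2 − 26.2) = 30.0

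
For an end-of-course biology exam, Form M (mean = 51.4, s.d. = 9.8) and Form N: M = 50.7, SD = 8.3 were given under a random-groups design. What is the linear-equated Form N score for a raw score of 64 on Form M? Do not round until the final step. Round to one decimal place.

61.4

Linear equating: y = (SD_Y/SD_X)(x − M_X) + M_Y
y = (8.3/9.8)(64 − 51.4) + 50.7
y = 0.846939 × 12.6 + 50.7 = 10.6714 + 50.7 = 61.4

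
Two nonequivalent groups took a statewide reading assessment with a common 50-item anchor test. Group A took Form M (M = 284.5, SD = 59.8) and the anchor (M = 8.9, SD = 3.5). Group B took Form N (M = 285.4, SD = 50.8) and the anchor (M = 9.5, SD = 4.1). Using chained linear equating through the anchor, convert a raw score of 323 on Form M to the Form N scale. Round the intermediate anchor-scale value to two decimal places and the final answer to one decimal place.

305.8

Form M → anchor (Group A): v = (3.5/59.8)(323 − 284.5) + 8.9 = 11.15
anchor → Form N (Group B): y = (50.8/4.1)(11.15 − 9.5) + 285.4 = 305.8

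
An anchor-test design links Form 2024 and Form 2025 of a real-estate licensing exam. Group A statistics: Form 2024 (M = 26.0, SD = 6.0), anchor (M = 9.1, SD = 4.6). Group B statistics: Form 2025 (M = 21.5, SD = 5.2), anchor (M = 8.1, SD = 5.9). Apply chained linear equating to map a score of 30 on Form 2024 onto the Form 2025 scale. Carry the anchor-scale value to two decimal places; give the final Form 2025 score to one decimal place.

Form 2024 → anchor (Group A): v = (4.6/6.0)(30 − 26.0) + 9.1 = 12.17
anchor → Form 2025 (Group B): y = (5.2/5.9)(12.17 − 8.1) + 21.5 = 25.1

25.1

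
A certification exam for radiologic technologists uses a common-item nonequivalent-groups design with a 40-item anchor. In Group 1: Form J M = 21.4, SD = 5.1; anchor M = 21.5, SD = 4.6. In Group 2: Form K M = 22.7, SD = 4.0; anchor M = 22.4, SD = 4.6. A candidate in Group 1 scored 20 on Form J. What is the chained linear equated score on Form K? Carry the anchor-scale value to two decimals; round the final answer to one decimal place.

20.8

Form J → anchor (Group 1): v = (4.6/5.1)(20 − 21.4) + 21.5 = 20.24
anchor → Form K (Group 2): y = (4.0/4.6)(20.24 − 22.4) + 22.7 = 20.8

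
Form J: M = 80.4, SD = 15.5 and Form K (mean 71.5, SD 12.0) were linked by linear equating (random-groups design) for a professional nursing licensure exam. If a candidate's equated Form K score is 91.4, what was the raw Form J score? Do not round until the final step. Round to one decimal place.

106.1

Invert y = (SD_Y/SD_X)(x − M_X) + M_Y:
x = (SD_X/SD_Y)(y − M_Y) + M_X = (15.5/12.0)(91.4 − 71.5) + 80.4
x = 1.291667 × 19.900 + 80.4 = 106.1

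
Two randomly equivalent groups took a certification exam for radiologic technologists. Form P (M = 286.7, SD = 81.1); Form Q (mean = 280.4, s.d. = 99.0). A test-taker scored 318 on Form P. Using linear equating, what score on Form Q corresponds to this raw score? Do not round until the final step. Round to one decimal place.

Linear equating: y = (SD_Y/SD_X)(x − M_X) + M_Y
y = (99.0/81.1)(318 − 286.7) + 280.4
y = 1.220715 × 31.3 + 280.4 = 38.2084 + 280.4 = 318.6

318.6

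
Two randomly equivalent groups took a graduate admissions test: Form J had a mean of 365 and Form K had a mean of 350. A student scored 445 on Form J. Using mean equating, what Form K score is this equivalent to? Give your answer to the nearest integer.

Mean equating: y = x + (M_Y − M_X) = 445 + (350 − 365) = 430

430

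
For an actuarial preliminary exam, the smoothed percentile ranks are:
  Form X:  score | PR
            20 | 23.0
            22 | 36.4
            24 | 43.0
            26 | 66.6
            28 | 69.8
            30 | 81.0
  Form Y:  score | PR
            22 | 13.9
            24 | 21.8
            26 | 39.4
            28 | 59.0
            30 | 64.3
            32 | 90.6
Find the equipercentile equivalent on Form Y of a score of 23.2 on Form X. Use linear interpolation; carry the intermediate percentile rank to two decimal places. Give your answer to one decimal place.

PR of 23.2 on Form X: 36.4 + (23.2 − 22)/(24 − 22) × (43.0 − 36.4) = 40.36
On Form Y, PR 40.36 falls between score 26 (PR 39.4) and 28 (PR 59.0).
Interpolate: 26 + (40.36 − 39.4)/(59.0 − 39.4) × (28 − 26) = 26.1

26.1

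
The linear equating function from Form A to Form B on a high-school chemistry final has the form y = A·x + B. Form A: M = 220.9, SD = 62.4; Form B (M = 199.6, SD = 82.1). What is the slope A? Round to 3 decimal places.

A = SD_Y / SD_X = 82.1 / 62.4 = 1.316

1.316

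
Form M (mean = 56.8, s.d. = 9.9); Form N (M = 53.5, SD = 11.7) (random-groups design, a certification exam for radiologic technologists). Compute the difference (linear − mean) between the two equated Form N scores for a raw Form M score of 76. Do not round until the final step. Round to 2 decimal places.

Mean-equated: 76 + (53.5 − 56.8) = 72.70
Linear-equated: (11.7/9.9)(76 − 56.8) + 53.5 = 76.191
Difference = 76.191 − 72.70 = 3.49

3.49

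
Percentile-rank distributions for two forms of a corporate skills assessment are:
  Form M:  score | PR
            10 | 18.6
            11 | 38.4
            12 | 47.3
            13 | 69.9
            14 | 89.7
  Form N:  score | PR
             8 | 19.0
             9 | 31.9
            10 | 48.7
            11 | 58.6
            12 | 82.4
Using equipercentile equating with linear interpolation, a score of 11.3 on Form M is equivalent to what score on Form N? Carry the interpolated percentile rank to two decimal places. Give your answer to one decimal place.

9.5

PR of 11.3 on Form M: 38.4 + (11.3 − 11)/(12 − 11) × (47.3 − 38.4) = 41.07
On Form N, PR 41.07 falls between score 9 (PR 31.9) and 10 (PR 48.7).
Interpolate: 9 + (41.07 − 31.9)/(48.7 − 31.9) × (10 − 9) = 9.5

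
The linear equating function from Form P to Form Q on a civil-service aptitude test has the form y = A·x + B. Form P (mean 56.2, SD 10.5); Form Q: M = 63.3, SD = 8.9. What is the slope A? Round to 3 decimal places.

0.848

A = SD_Y / SD_X = 8.9 / 10.5 = 0.848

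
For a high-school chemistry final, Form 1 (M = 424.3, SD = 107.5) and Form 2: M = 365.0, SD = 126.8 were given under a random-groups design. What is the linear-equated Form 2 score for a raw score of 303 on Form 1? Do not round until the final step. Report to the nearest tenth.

221.9

Linear equating: y = (SD_Y/SD_X)(x − M_X) + M_Y
y = (126.8/107.5)(303 − 424.3) + 365.0
y = 1.179535 × -121.3 + 365.0 = -143.0776 + 365.0 = 221.9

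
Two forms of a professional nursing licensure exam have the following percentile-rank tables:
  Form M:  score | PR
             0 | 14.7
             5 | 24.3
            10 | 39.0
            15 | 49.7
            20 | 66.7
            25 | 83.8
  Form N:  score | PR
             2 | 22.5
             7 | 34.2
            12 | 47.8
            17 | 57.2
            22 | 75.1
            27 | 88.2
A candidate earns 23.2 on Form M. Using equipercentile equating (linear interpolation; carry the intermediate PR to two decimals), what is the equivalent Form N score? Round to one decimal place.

PR of 23.2 on Form M: 66.7 + (23.2 − 20)/(25 − 20) × (83.8 − 66.7) = 77.64
On Form N, PR 77.64 falls between score 22 (PR 75.1) and 27 (PR 88.2).
Interpolate: 22 + (77.64 − 75.1)/(88.2 − 75.1) × (27 − 22) = 23.0

23.0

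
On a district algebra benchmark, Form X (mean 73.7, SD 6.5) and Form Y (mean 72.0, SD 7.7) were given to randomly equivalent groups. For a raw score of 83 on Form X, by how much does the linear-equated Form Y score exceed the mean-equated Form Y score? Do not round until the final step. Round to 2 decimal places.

1.72

Mean-equated: 83 + (72.0 − 73.7) = 81.30
Linear-equated: (7.7/6.5)(83 − 73.7) + 72.0 = 83.017
Difference = 83.017 − 81.30 = 1.72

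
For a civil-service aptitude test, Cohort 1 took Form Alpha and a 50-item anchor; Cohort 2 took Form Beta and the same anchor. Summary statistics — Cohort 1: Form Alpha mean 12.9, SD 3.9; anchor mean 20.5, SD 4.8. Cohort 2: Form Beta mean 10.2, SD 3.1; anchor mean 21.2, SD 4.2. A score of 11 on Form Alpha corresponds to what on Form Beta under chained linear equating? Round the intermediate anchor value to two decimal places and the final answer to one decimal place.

8.0

Form Alpha → anchor (Cohort 1): v = (4.8/3.9)(11 − 12.9) + 20.5 = 18.16
anchor → Form Beta (Cohort 2): y = (3.1/4.2)(18.16 − 21.2) + 10.2 = 8.0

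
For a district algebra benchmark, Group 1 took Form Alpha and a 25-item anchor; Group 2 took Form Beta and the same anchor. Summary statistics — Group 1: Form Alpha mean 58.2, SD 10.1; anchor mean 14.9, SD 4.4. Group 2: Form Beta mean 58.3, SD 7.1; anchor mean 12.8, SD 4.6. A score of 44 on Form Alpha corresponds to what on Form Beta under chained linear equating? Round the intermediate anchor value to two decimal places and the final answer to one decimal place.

Form Alpha → anchor (Group 1): v = (4.4/10.1)(44 − 58.2) + 14.9 = 8.71
anchor → Form Beta (Group 2): y = (7.1/4.6)(8.71 − 12.8) + 58.3 = 52.0

52.0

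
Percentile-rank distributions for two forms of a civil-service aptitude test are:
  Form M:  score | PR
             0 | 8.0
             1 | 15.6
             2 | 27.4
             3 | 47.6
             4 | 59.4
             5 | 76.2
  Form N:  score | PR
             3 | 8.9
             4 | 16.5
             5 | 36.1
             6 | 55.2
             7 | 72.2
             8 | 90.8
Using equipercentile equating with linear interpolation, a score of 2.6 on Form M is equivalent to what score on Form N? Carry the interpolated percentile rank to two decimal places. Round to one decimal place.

PR of 2.6 on Form M: 27.4 + (2.6 − 2)/(3 − 2) × (47.6 − 27.4) = 39.52
On Form N, PR 39.52 falls between score 5 (PR 36.1) and 6 (PR 55.2).
Interpolate: 5 + (39.52 − 36.1)/(55.2 − 36.1) × (6 − 5) = 5.2

5.2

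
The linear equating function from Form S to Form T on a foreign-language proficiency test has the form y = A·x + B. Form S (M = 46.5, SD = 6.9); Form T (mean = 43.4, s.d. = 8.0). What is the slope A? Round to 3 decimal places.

1.159

A = SD_Y / SD_X = 8.0 / 6.9 = 1.159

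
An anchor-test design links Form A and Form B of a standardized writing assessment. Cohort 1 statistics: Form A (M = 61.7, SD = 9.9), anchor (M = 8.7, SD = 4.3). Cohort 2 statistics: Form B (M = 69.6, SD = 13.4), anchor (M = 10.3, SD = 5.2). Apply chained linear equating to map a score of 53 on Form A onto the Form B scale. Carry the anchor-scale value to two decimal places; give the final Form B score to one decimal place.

55.7

Form A → anchor (Cohort 1): v = (4.3/9.9)(53 − 61.7) + 8.7 = 4.92
anchor → Form B (Cohort 2): y = (13.4/5.2)(4.92 − 10.3) + 69.6 = 55.7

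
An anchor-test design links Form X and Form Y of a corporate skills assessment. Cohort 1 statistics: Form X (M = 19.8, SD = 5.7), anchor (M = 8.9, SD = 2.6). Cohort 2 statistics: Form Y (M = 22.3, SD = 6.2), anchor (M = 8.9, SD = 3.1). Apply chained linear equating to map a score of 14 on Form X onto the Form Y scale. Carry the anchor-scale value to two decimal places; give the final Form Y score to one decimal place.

17.0

Form X → anchor (Cohort 1): v = (2.6/5.7)(14 − 19.8) + 8.9 = 6.25
anchor → Form Y (Cohort 2): y = (6.2/3.1)(6.25 − 8.9) + 22.3 = 17.0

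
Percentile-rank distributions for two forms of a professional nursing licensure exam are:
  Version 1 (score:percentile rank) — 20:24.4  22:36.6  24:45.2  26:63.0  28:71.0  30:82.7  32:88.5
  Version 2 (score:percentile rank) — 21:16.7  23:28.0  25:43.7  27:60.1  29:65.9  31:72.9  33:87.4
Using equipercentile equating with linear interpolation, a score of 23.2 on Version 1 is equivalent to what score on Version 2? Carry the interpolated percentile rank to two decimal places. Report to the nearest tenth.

24.8

PR of 23.2 on Version 1: 36.6 + (23.2 − 22)/(24 − 22) × (45.2 − 36.6) = 41.76
On Version 2, PR 41.76 falls between score 23 (PR 28.0) and 25 (PR 43.7).
Interpolate: 23 + (41.76 − 28.0)/(43.7 − 28.0) × (25 − 23) = 24.8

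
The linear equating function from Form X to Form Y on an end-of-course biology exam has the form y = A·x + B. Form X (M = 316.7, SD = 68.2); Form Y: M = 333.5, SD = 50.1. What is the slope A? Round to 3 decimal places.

0.735

A = SD_Y / SD_X = 50.1 / 68.2 = 0.735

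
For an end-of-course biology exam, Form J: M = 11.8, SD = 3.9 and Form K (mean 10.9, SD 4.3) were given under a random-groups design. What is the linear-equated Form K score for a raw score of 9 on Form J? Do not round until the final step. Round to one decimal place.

Linear equating: y = (SD_Y/SD_X)(x − M_X) + M_Y
y = (4.3/3.9)(9 − 11.8) + 10.9
y = 1.102564 × -2.8 + 10.9 = -3.0872 + 10.9 = 7.8

7.8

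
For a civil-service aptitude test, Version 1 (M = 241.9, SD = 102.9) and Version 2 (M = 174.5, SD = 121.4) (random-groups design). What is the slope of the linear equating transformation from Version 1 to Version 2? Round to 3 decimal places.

1.180

A = SD_Y / SD_X = 121.4 / 102.9 = 1.180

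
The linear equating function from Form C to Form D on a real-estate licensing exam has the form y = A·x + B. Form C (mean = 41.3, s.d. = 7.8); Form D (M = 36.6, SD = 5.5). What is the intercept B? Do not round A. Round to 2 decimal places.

7.48

A = SD_Y / SD_X = 5.5 / 7.8 = 0.705128
B = M_Y − A·M_X = 36.6 − 0.705128 × 41.3 = 7.48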